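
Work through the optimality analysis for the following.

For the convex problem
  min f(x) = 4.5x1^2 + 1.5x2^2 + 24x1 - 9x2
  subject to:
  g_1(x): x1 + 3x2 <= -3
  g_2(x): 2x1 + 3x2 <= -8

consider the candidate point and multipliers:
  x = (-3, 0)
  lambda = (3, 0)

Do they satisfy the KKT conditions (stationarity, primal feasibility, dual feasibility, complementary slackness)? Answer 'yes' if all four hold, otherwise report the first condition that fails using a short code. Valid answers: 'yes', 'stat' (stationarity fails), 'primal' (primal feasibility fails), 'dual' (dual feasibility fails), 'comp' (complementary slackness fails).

Gradient of f: grad f(x) = Q x + c = (-3, -9)
Constraint values g_i(x) = a_i^T x - b_i:
  g_1((-3, 0)) = 0
  g_2((-3, 0)) = 2
Stationarity residual: grad f(x) + sum_i lambda_i a_i = (0, 0)
  -> stationarity OK
Primal feasibility (all g_i <= 0): FAILS
Dual feasibility (all lambda_i >= 0): OK
Complementary slackness (lambda_i * g_i(x) = 0 for all i): OK

Verdict: the first failing condition is primal_feasibility -> primal.

primal


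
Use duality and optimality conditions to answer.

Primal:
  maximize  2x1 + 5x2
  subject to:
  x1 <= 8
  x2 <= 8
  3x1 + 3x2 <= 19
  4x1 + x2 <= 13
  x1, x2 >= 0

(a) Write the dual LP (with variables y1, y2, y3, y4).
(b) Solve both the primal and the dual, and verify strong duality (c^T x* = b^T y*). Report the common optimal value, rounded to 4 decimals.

The standard primal-dual pair for 'max c^T x s.t. A x <= b, x >= 0' is:
  Dual:  min b^T y  s.t.  A^T y >= c,  y >= 0.

So the dual LP is:
  minimize  8y1 + 8y2 + 19y3 + 13y4
  subject to:
    y1 + 3y3 + 4y4 >= 2
    y2 + 3y3 + y4 >= 5
    y1, y2, y3, y4 >= 0

Solving the primal: x* = (0, 6.3333).
  primal value c^T x* = 31.6667.
Solving the dual: y* = (0, 0, 1.6667, 0).
  dual value b^T y* = 31.6667.
Strong duality: c^T x* = b^T y*. Confirmed.

31.6667


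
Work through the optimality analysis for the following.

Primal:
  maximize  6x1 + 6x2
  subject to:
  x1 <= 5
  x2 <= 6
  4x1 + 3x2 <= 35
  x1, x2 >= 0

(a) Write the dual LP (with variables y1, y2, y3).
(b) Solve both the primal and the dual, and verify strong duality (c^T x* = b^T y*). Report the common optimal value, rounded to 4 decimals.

The standard primal-dual pair for 'max c^T x s.t. A x <= b, x >= 0' is:
  Dual:  min b^T y  s.t.  A^T y >= c,  y >= 0.

So the dual LP is:
  minimize  5y1 + 6y2 + 35y3
  subject to:
    y1 + 4y3 >= 6
    y2 + 3y3 >= 6
    y1, y2, y3 >= 0

Solving the primal: x* = (4.25, 6).
  primal value c^T x* = 61.5.
Solving the dual: y* = (0, 1.5, 1.5).
  dual value b^T y* = 61.5.
Strong duality: c^T x* = b^T y*. Confirmed.

61.5


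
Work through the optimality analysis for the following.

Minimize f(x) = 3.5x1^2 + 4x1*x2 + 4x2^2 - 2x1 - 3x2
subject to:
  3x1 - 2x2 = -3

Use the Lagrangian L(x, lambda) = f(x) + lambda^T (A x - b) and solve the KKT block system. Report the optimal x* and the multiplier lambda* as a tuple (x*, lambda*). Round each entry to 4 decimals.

Form the Lagrangian:
  L(x, lambda) = (1/2) x^T Q x + c^T x + lambda^T (A x - b)
Stationarity (grad_x L = 0): Q x + c + A^T lambda = 0.
Primal feasibility: A x = b.

This gives the KKT block system:
  [ Q   A^T ] [ x     ]   [-c ]
  [ A    0  ] [ lambda ] = [ b ]

Solving the linear system:
  x*      = (-0.473, 0.7905)
  lambda* = (0.7162)
  f(x*)   = 0.3615

x* = (-0.473, 0.7905), lambda* = (0.7162)


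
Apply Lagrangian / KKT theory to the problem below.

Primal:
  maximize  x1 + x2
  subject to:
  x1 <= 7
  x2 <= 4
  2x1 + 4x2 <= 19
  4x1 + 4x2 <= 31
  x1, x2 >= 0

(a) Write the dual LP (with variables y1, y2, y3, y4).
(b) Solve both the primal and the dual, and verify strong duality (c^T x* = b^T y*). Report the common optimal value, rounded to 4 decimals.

The standard primal-dual pair for 'max c^T x s.t. A x <= b, x >= 0' is:
  Dual:  min b^T y  s.t.  A^T y >= c,  y >= 0.

So the dual LP is:
  minimize  7y1 + 4y2 + 19y3 + 31y4
  subject to:
    y1 + 2y3 + 4y4 >= 1
    y2 + 4y3 + 4y4 >= 1
    y1, y2, y3, y4 >= 0

Solving the primal: x* = (7, 0.75).
  primal value c^T x* = 7.75.
Solving the dual: y* = (0, 0, 0, 0.25).
  dual value b^T y* = 7.75.
Strong duality: c^T x* = b^T y*. Confirmed.

7.75


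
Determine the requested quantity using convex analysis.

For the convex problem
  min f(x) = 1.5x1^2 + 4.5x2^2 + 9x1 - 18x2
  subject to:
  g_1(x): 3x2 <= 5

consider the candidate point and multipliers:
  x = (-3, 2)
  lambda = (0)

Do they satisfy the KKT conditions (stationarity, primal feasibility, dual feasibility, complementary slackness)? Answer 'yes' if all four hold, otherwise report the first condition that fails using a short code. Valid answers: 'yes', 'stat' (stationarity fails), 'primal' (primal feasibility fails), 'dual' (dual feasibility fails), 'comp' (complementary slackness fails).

Gradient of f: grad f(x) = Q x + c = (0, 0)
Constraint values g_i(x) = a_i^T x - b_i:
  g_1((-3, 2)) = 1
Stationarity residual: grad f(x) + sum_i lambda_i a_i = (0, 0)
  -> stationarity OK
Primal feasibility (all g_i <= 0): FAILS
Dual feasibility (all lambda_i >= 0): OK
Complementary slackness (lambda_i * g_i(x) = 0 for all i): OK

Verdict: the first failing condition is primal_feasibility -> primal.

primal


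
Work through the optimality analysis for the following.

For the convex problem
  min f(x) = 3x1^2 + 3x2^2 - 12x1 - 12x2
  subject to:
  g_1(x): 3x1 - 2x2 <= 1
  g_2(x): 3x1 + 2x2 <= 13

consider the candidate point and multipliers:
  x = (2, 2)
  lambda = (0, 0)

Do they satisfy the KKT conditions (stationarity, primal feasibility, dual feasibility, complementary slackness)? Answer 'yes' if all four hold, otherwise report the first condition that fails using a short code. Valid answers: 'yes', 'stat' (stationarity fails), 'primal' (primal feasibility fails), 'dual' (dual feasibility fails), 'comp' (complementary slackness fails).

Gradient of f: grad f(x) = Q x + c = (0, 0)
Constraint values g_i(x) = a_i^T x - b_i:
  g_1((2, 2)) = 1
  g_2((2, 2)) = -3
Stationarity residual: grad f(x) + sum_i lambda_i a_i = (0, 0)
  -> stationarity OK
Primal feasibility (all g_i <= 0): FAILS
Dual feasibility (all lambda_i >= 0): OK
Complementary slackness (lambda_i * g_i(x) = 0 for all i): OK

Verdict: the first failing condition is primal_feasibility -> primal.

primal


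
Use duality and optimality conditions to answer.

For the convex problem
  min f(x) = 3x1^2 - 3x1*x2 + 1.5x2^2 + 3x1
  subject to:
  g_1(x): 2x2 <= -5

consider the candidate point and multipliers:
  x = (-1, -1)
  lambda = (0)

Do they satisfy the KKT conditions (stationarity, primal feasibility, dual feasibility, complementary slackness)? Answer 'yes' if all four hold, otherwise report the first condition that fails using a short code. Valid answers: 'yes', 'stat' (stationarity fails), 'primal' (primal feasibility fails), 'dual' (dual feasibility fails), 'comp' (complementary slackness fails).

Gradient of f: grad f(x) = Q x + c = (0, 0)
Constraint values g_i(x) = a_i^T x - b_i:
  g_1((-1, -1)) = 3
Stationarity residual: grad f(x) + sum_i lambda_i a_i = (0, 0)
  -> stationarity OK
Primal feasibility (all g_i <= 0): FAILS
Dual feasibility (all lambda_i >= 0): OK
Complementary slackness (lambda_i * g_i(x) = 0 for all i): OK

Verdict: the first failing condition is primal_feasibility -> primal.

primal


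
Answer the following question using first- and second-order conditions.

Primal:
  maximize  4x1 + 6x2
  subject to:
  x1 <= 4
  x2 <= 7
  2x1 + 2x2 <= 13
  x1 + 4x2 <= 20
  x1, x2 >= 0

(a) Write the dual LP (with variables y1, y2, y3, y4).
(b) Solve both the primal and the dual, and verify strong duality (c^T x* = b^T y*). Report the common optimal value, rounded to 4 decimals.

The standard primal-dual pair for 'max c^T x s.t. A x <= b, x >= 0' is:
  Dual:  min b^T y  s.t.  A^T y >= c,  y >= 0.

So the dual LP is:
  minimize  4y1 + 7y2 + 13y3 + 20y4
  subject to:
    y1 + 2y3 + y4 >= 4
    y2 + 2y3 + 4y4 >= 6
    y1, y2, y3, y4 >= 0

Solving the primal: x* = (2, 4.5).
  primal value c^T x* = 35.
Solving the dual: y* = (0, 0, 1.6667, 0.6667).
  dual value b^T y* = 35.
Strong duality: c^T x* = b^T y*. Confirmed.

35


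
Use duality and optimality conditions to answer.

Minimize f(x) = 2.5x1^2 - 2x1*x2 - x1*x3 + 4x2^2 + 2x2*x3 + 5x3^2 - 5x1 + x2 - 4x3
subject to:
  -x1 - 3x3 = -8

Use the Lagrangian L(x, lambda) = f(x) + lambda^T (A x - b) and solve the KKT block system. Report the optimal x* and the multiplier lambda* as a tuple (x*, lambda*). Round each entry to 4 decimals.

Form the Lagrangian:
  L(x, lambda) = (1/2) x^T Q x + c^T x + lambda^T (A x - b)
Stationarity (grad_x L = 0): Q x + c + A^T lambda = 0.
Primal feasibility: A x = b.

This gives the KKT block system:
  [ Q   A^T ] [ x     ]   [-c ]
  [ A    0  ] [ lambda ] = [ b ]

Solving the linear system:
  x*      = (2.2264, -0.0495, 1.9245)
  lambda* = (4.3066)
  f(x*)   = 7.7866

x* = (2.2264, -0.0495, 1.9245), lambda* = (4.3066)


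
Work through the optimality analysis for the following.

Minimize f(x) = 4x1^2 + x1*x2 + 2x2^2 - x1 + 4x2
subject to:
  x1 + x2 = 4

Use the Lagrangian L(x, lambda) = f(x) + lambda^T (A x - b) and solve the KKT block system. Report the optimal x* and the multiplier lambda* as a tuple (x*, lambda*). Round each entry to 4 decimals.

Form the Lagrangian:
  L(x, lambda) = (1/2) x^T Q x + c^T x + lambda^T (A x - b)
Stationarity (grad_x L = 0): Q x + c + A^T lambda = 0.
Primal feasibility: A x = b.

This gives the KKT block system:
  [ Q   A^T ] [ x     ]   [-c ]
  [ A    0  ] [ lambda ] = [ b ]

Solving the linear system:
  x*      = (1.7, 2.3)
  lambda* = (-14.9)
  f(x*)   = 33.55

x* = (1.7, 2.3), lambda* = (-14.9)


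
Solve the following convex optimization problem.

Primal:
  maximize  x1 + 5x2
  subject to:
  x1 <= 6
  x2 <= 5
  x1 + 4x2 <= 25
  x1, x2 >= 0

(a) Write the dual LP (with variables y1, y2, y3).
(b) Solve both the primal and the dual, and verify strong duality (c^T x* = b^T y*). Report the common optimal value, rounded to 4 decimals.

The standard primal-dual pair for 'max c^T x s.t. A x <= b, x >= 0' is:
  Dual:  min b^T y  s.t.  A^T y >= c,  y >= 0.

So the dual LP is:
  minimize  6y1 + 5y2 + 25y3
  subject to:
    y1 + y3 >= 1
    y2 + 4y3 >= 5
    y1, y2, y3 >= 0

Solving the primal: x* = (5, 5).
  primal value c^T x* = 30.
Solving the dual: y* = (0, 1, 1).
  dual value b^T y* = 30.
Strong duality: c^T x* = b^T y*. Confirmed.

30


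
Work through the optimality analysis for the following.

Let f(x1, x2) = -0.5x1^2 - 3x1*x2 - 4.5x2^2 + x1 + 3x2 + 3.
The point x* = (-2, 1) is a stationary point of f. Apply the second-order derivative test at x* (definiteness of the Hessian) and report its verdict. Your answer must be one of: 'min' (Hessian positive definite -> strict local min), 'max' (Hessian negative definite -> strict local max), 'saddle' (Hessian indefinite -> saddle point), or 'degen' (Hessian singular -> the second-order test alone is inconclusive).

Compute the Hessian H = grad^2 f:
  H = [[-1, -3], [-3, -9]]
Verify stationarity: grad f(x*) = H x* + g = (0, 0).
Eigenvalues of H: -10, 0.
H has a zero eigenvalue (singular; negative semidefinite but not definite), so H is neither positive definite, negative definite, nor indefinite. The second-order test alone is inconclusive -> degen.
(Indeed, f is constant along the null direction of H through x*, so x* is not a strict local extremum.)

degen


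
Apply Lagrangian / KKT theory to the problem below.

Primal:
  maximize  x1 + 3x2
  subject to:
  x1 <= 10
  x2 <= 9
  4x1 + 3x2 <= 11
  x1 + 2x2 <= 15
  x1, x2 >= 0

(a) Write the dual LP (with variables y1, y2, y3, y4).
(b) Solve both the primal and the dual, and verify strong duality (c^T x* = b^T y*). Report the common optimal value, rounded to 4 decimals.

The standard primal-dual pair for 'max c^T x s.t. A x <= b, x >= 0' is:
  Dual:  min b^T y  s.t.  A^T y >= c,  y >= 0.

So the dual LP is:
  minimize  10y1 + 9y2 + 11y3 + 15y4
  subject to:
    y1 + 4y3 + y4 >= 1
    y2 + 3y3 + 2y4 >= 3
    y1, y2, y3, y4 >= 0

Solving the primal: x* = (0, 3.6667).
  primal value c^T x* = 11.
Solving the dual: y* = (0, 0, 1, 0).
  dual value b^T y* = 11.
Strong duality: c^T x* = b^T y*. Confirmed.

11


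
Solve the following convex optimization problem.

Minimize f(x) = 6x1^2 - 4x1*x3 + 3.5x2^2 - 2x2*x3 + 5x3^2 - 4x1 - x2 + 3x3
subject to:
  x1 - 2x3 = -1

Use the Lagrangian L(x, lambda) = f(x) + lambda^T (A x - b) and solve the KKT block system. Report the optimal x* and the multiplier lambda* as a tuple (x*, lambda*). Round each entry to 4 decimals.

Form the Lagrangian:
  L(x, lambda) = (1/2) x^T Q x + c^T x + lambda^T (A x - b)
Stationarity (grad_x L = 0): Q x + c + A^T lambda = 0.
Primal feasibility: A x = b.

This gives the KKT block system:
  [ Q   A^T ] [ x     ]   [-c ]
  [ A    0  ] [ lambda ] = [ b ]

Solving the linear system:
  x*      = (0.2207, 0.3172, 0.6103)
  lambda* = (3.7931)
  f(x*)   = 2.2121

x* = (0.2207, 0.3172, 0.6103), lambda* = (3.7931)


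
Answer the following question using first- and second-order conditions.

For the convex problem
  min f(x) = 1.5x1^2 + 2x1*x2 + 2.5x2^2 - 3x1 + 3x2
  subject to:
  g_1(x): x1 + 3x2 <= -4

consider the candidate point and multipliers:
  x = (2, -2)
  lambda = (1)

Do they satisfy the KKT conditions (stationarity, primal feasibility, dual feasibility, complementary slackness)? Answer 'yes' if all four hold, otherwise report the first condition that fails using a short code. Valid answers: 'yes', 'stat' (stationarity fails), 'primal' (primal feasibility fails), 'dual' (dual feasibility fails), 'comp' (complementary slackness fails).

Gradient of f: grad f(x) = Q x + c = (-1, -3)
Constraint values g_i(x) = a_i^T x - b_i:
  g_1((2, -2)) = 0
Stationarity residual: grad f(x) + sum_i lambda_i a_i = (0, 0)
  -> stationarity OK
Primal feasibility (all g_i <= 0): OK
Dual feasibility (all lambda_i >= 0): OK
Complementary slackness (lambda_i * g_i(x) = 0 for all i): OK

Verdict: yes, KKT holds.

yes


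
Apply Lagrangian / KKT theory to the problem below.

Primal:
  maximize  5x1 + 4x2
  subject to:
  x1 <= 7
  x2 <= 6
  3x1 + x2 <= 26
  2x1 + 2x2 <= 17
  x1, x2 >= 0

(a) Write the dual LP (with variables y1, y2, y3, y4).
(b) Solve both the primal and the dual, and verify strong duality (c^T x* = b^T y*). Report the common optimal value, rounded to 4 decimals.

The standard primal-dual pair for 'max c^T x s.t. A x <= b, x >= 0' is:
  Dual:  min b^T y  s.t.  A^T y >= c,  y >= 0.

So the dual LP is:
  minimize  7y1 + 6y2 + 26y3 + 17y4
  subject to:
    y1 + 3y3 + 2y4 >= 5
    y2 + y3 + 2y4 >= 4
    y1, y2, y3, y4 >= 0

Solving the primal: x* = (7, 1.5).
  primal value c^T x* = 41.
Solving the dual: y* = (1, 0, 0, 2).
  dual value b^T y* = 41.
Strong duality: c^T x* = b^T y*. Confirmed.

41


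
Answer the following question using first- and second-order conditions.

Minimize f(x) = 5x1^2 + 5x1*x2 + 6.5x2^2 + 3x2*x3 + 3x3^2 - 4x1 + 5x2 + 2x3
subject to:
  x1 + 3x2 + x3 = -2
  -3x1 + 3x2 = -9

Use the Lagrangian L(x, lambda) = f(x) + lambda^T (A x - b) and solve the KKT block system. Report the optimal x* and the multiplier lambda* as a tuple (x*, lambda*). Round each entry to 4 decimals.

Form the Lagrangian:
  L(x, lambda) = (1/2) x^T Q x + c^T x + lambda^T (A x - b)
Stationarity (grad_x L = 0): Q x + c + A^T lambda = 0.
Primal feasibility: A x = b.

This gives the KKT block system:
  [ Q   A^T ] [ x     ]   [-c ]
  [ A    0  ] [ lambda ] = [ b ]

Solving the linear system:
  x*      = (1.6381, -1.3619, 0.4476)
  lambda* = (-0.6, 1.6571)
  f(x*)   = 0.6238

x* = (1.6381, -1.3619, 0.4476), lambda* = (-0.6, 1.6571)


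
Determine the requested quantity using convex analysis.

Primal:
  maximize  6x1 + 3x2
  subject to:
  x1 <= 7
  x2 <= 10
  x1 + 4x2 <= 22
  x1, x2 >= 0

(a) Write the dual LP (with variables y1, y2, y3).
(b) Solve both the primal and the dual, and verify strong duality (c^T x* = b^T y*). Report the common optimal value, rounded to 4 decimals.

The standard primal-dual pair for 'max c^T x s.t. A x <= b, x >= 0' is:
  Dual:  min b^T y  s.t.  A^T y >= c,  y >= 0.

So the dual LP is:
  minimize  7y1 + 10y2 + 22y3
  subject to:
    y1 + y3 >= 6
    y2 + 4y3 >= 3
    y1, y2, y3 >= 0

Solving the primal: x* = (7, 3.75).
  primal value c^T x* = 53.25.
Solving the dual: y* = (5.25, 0, 0.75).
  dual value b^T y* = 53.25.
Strong duality: c^T x* = b^T y*. Confirmed.

53.25


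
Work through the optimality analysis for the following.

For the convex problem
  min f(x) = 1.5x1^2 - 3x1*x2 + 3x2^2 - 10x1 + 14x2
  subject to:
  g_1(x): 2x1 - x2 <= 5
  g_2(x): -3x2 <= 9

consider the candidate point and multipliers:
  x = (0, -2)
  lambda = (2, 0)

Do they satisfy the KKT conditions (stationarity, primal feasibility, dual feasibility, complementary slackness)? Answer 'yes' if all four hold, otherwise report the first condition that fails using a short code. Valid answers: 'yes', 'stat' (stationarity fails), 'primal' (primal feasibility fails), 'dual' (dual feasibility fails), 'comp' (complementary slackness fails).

Gradient of f: grad f(x) = Q x + c = (-4, 2)
Constraint values g_i(x) = a_i^T x - b_i:
  g_1((0, -2)) = -3
  g_2((0, -2)) = -3
Stationarity residual: grad f(x) + sum_i lambda_i a_i = (0, 0)
  -> stationarity OK
Primal feasibility (all g_i <= 0): OK
Dual feasibility (all lambda_i >= 0): OK
Complementary slackness (lambda_i * g_i(x) = 0 for all i): FAILS

Verdict: the first failing condition is complementary_slackness -> comp.

comp


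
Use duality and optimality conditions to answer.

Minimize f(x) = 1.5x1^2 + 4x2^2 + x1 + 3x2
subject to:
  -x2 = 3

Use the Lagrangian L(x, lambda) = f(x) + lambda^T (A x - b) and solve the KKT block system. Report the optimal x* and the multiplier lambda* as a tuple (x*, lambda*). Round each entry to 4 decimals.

Form the Lagrangian:
  L(x, lambda) = (1/2) x^T Q x + c^T x + lambda^T (A x - b)
Stationarity (grad_x L = 0): Q x + c + A^T lambda = 0.
Primal feasibility: A x = b.

This gives the KKT block system:
  [ Q   A^T ] [ x     ]   [-c ]
  [ A    0  ] [ lambda ] = [ b ]

Solving the linear system:
  x*      = (-0.3333, -3)
  lambda* = (-21)
  f(x*)   = 26.8333

x* = (-0.3333, -3), lambda* = (-21)


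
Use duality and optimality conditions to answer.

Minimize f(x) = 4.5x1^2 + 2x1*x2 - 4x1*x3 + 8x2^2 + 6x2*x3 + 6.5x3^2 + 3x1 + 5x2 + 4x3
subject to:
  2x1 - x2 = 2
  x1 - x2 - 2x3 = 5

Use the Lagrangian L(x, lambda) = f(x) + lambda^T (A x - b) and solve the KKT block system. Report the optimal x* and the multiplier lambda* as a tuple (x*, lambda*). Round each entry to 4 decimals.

Form the Lagrangian:
  L(x, lambda) = (1/2) x^T Q x + c^T x + lambda^T (A x - b)
Stationarity (grad_x L = 0): Q x + c + A^T lambda = 0.
Primal feasibility: A x = b.

This gives the KKT block system:
  [ Q   A^T ] [ x     ]   [-c ]
  [ A    0  ] [ lambda ] = [ b ]

Solving the linear system:
  x*      = (0.6984, -0.6033, -1.8492)
  lambda* = (-1.1246, -13.2262)
  f(x*)   = 30.0311

x* = (0.6984, -0.6033, -1.8492), lambda* = (-1.1246, -13.2262)


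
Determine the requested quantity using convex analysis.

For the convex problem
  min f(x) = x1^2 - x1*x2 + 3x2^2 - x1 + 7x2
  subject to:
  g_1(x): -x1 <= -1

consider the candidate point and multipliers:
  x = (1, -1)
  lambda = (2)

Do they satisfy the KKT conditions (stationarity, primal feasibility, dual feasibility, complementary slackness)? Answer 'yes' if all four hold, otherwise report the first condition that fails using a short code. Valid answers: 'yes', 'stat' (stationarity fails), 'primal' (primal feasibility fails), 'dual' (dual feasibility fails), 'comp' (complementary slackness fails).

Gradient of f: grad f(x) = Q x + c = (2, 0)
Constraint values g_i(x) = a_i^T x - b_i:
  g_1((1, -1)) = 0
Stationarity residual: grad f(x) + sum_i lambda_i a_i = (0, 0)
  -> stationarity OK
Primal feasibility (all g_i <= 0): OK
Dual feasibility (all lambda_i >= 0): OK
Complementary slackness (lambda_i * g_i(x) = 0 for all i): OK

Verdict: yes, KKT holds.

yes


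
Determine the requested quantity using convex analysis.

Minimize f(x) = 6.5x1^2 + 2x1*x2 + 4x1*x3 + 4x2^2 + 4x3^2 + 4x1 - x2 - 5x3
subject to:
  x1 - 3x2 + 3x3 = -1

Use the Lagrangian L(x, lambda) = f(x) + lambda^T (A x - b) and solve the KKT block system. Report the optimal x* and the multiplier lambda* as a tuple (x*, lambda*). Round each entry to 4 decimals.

Form the Lagrangian:
  L(x, lambda) = (1/2) x^T Q x + c^T x + lambda^T (A x - b)
Stationarity (grad_x L = 0): Q x + c + A^T lambda = 0.
Primal feasibility: A x = b.

This gives the KKT block system:
  [ Q   A^T ] [ x     ]   [-c ]
  [ A    0  ] [ lambda ] = [ b ]

Solving the linear system:
  x*      = (-0.6675, 0.6807, 0.5699)
  lambda* = (1.0369)
  f(x*)   = -2.5818

x* = (-0.6675, 0.6807, 0.5699), lambda* = (1.0369)


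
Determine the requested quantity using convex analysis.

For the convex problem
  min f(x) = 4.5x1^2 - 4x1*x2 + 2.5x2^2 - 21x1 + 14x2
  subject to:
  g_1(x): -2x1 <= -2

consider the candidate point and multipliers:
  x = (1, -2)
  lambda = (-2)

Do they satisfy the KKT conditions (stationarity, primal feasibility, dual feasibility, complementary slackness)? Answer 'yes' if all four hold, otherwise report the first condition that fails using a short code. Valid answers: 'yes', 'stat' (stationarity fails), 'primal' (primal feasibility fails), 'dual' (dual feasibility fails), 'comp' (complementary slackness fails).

Gradient of f: grad f(x) = Q x + c = (-4, 0)
Constraint values g_i(x) = a_i^T x - b_i:
  g_1((1, -2)) = 0
Stationarity residual: grad f(x) + sum_i lambda_i a_i = (0, 0)
  -> stationarity OK
Primal feasibility (all g_i <= 0): OK
Dual feasibility (all lambda_i >= 0): FAILS
Complementary slackness (lambda_i * g_i(x) = 0 for all i): OK

Verdict: the first failing condition is dual_feasibility -> dual.

dual


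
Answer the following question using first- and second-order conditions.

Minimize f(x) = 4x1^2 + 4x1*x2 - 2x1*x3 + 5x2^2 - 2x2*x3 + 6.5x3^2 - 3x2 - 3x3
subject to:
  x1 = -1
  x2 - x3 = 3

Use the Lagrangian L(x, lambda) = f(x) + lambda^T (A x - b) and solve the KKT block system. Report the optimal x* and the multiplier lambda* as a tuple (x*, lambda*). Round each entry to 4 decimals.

Form the Lagrangian:
  L(x, lambda) = (1/2) x^T Q x + c^T x + lambda^T (A x - b)
Stationarity (grad_x L = 0): Q x + c + A^T lambda = 0.
Primal feasibility: A x = b.

This gives the KKT block system:
  [ Q   A^T ] [ x     ]   [-c ]
  [ A    0  ] [ lambda ] = [ b ]

Solving the linear system:
  x*      = (-1, 2.1579, -0.8421)
  lambda* = (-2.3158, -16.2632)
  f(x*)   = 21.2632

x* = (-1, 2.1579, -0.8421), lambda* = (-2.3158, -16.2632)


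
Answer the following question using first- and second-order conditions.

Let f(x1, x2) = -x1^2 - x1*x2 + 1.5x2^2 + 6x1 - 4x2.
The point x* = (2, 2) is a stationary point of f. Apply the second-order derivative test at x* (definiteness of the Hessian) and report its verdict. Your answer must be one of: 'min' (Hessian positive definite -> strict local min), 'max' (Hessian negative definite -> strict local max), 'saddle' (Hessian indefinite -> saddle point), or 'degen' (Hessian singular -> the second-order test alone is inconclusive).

Compute the Hessian H = grad^2 f:
  H = [[-2, -1], [-1, 3]]
Verify stationarity: grad f(x*) = H x* + g = (0, 0).
Eigenvalues of H: -2.1926, 3.1926.
Eigenvalues have mixed signs, so H is indefinite -> x* is a saddle point.

saddle


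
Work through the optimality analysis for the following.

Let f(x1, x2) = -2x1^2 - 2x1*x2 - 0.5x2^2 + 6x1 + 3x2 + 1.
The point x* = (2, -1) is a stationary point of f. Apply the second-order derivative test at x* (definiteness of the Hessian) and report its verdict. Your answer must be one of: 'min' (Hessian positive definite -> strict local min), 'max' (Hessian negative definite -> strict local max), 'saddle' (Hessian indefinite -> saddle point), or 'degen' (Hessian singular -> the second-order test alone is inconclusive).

Compute the Hessian H = grad^2 f:
  H = [[-4, -2], [-2, -1]]
Verify stationarity: grad f(x*) = H x* + g = (0, 0).
Eigenvalues of H: -5, 0.
H has a zero eigenvalue (singular; negative semidefinite but not definite), so H is neither positive definite, negative definite, nor indefinite. The second-order test alone is inconclusive -> degen.
(Indeed, f is constant along the null direction of H through x*, so x* is not a strict local extremum.)

degen


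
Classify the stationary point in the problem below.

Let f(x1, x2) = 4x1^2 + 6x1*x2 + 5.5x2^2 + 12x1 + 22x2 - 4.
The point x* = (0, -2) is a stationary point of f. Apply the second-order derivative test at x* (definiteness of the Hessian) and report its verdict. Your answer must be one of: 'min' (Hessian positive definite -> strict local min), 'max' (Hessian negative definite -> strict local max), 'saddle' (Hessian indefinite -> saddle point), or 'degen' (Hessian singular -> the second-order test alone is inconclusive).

Compute the Hessian H = grad^2 f:
  H = [[8, 6], [6, 11]]
Verify stationarity: grad f(x*) = H x* + g = (0, 0).
Eigenvalues of H: 3.3153, 15.6847.
Both eigenvalues > 0, so H is positive definite -> x* is a strict local min.

min


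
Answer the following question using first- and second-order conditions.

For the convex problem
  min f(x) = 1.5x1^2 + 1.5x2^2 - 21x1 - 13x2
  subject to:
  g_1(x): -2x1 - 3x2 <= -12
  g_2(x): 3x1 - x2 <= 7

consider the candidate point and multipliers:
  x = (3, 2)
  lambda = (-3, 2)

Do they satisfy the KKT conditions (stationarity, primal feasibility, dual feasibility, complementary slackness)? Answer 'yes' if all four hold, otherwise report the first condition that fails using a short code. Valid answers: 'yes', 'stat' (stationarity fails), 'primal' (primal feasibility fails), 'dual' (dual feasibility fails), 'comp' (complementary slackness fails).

Gradient of f: grad f(x) = Q x + c = (-12, -7)
Constraint values g_i(x) = a_i^T x - b_i:
  g_1((3, 2)) = 0
  g_2((3, 2)) = 0
Stationarity residual: grad f(x) + sum_i lambda_i a_i = (0, 0)
  -> stationarity OK
Primal feasibility (all g_i <= 0): OK
Dual feasibility (all lambda_i >= 0): FAILS
Complementary slackness (lambda_i * g_i(x) = 0 for all i): OK

Verdict: the first failing condition is dual_feasibility -> dual.

dual


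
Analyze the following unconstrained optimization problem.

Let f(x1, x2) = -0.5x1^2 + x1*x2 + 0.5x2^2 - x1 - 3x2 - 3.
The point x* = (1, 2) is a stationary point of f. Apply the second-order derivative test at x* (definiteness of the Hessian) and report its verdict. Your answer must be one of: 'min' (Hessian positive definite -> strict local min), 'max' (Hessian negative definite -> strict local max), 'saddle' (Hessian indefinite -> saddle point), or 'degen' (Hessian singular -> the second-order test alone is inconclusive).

Compute the Hessian H = grad^2 f:
  H = [[-1, 1], [1, 1]]
Verify stationarity: grad f(x*) = H x* + g = (0, 0).
Eigenvalues of H: -1.4142, 1.4142.
Eigenvalues have mixed signs, so H is indefinite -> x* is a saddle point.

saddle


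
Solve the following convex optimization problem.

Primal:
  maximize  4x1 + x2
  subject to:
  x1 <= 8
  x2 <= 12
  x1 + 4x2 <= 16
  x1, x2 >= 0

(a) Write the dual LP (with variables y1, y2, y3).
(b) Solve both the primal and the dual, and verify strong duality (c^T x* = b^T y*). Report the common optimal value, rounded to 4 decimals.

The standard primal-dual pair for 'max c^T x s.t. A x <= b, x >= 0' is:
  Dual:  min b^T y  s.t.  A^T y >= c,  y >= 0.

So the dual LP is:
  minimize  8y1 + 12y2 + 16y3
  subject to:
    y1 + y3 >= 4
    y2 + 4y3 >= 1
    y1, y2, y3 >= 0

Solving the primal: x* = (8, 2).
  primal value c^T x* = 34.
Solving the dual: y* = (3.75, 0, 0.25).
  dual value b^T y* = 34.
Strong duality: c^T x* = b^T y*. Confirmed.

34


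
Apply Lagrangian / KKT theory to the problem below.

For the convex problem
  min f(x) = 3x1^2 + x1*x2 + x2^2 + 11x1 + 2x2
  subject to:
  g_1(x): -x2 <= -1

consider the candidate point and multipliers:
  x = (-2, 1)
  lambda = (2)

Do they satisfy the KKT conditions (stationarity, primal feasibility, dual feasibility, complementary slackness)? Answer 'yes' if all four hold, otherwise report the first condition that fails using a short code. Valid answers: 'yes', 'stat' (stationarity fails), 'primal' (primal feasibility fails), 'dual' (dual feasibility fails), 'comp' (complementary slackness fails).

Gradient of f: grad f(x) = Q x + c = (0, 2)
Constraint values g_i(x) = a_i^T x - b_i:
  g_1((-2, 1)) = 0
Stationarity residual: grad f(x) + sum_i lambda_i a_i = (0, 0)
  -> stationarity OK
Primal feasibility (all g_i <= 0): OK
Dual feasibility (all lambda_i >= 0): OK
Complementary slackness (lambda_i * g_i(x) = 0 for all i): OK

Verdict: yes, KKT holds.

yes


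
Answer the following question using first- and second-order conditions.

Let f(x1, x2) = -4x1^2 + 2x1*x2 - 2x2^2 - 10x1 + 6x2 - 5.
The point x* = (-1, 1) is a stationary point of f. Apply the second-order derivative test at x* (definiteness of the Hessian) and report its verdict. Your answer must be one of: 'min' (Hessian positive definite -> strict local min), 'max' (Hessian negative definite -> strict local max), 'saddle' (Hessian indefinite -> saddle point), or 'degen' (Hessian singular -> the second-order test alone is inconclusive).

Compute the Hessian H = grad^2 f:
  H = [[-8, 2], [2, -4]]
Verify stationarity: grad f(x*) = H x* + g = (0, 0).
Eigenvalues of H: -8.8284, -3.1716.
Both eigenvalues < 0, so H is negative definite -> x* is a strict local max.

max


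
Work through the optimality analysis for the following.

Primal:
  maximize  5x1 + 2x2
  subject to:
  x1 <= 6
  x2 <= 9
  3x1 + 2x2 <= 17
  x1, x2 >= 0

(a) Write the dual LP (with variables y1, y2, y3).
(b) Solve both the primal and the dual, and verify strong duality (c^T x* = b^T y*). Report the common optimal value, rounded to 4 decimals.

The standard primal-dual pair for 'max c^T x s.t. A x <= b, x >= 0' is:
  Dual:  min b^T y  s.t.  A^T y >= c,  y >= 0.

So the dual LP is:
  minimize  6y1 + 9y2 + 17y3
  subject to:
    y1 + 3y3 >= 5
    y2 + 2y3 >= 2
    y1, y2, y3 >= 0

Solving the primal: x* = (5.6667, 0).
  primal value c^T x* = 28.3333.
Solving the dual: y* = (0, 0, 1.6667).
  dual value b^T y* = 28.3333.
Strong duality: c^T x* = b^T y*. Confirmed.

28.3333


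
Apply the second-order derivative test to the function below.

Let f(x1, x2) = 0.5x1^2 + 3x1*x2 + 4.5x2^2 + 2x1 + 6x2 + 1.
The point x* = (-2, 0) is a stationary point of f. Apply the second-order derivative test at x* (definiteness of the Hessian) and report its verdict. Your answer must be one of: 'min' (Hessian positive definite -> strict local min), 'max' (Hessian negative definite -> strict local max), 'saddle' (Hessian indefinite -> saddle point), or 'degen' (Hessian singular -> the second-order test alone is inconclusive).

Compute the Hessian H = grad^2 f:
  H = [[1, 3], [3, 9]]
Verify stationarity: grad f(x*) = H x* + g = (0, 0).
Eigenvalues of H: 0, 10.
H has a zero eigenvalue (singular; positive semidefinite but not definite), so H is neither positive definite, negative definite, nor indefinite. The second-order test alone is inconclusive -> degen.
(Indeed, f is constant along the null direction of H through x*, so x* is not a strict local extremum.)

degen


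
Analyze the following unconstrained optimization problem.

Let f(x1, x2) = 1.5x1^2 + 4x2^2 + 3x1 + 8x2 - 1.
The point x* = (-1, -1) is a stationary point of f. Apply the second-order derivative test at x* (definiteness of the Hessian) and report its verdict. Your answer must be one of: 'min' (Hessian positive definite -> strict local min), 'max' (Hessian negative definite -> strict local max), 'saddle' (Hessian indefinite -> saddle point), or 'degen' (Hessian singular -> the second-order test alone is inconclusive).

Compute the Hessian H = grad^2 f:
  H = [[3, 0], [0, 8]]
Verify stationarity: grad f(x*) = H x* + g = (0, 0).
Eigenvalues of H: 3, 8.
Both eigenvalues > 0, so H is positive definite -> x* is a strict local min.

min


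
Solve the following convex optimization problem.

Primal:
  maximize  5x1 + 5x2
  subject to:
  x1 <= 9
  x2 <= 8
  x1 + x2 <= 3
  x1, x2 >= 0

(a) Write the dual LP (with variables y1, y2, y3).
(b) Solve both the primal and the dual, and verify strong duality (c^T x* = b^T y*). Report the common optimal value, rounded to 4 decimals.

The standard primal-dual pair for 'max c^T x s.t. A x <= b, x >= 0' is:
  Dual:  min b^T y  s.t.  A^T y >= c,  y >= 0.

So the dual LP is:
  minimize  9y1 + 8y2 + 3y3
  subject to:
    y1 + y3 >= 5
    y2 + y3 >= 5
    y1, y2, y3 >= 0

Solving the primal: x* = (3, 0).
  primal value c^T x* = 15.
Solving the dual: y* = (0, 0, 5).
  dual value b^T y* = 15.
Strong duality: c^T x* = b^T y*. Confirmed.

15


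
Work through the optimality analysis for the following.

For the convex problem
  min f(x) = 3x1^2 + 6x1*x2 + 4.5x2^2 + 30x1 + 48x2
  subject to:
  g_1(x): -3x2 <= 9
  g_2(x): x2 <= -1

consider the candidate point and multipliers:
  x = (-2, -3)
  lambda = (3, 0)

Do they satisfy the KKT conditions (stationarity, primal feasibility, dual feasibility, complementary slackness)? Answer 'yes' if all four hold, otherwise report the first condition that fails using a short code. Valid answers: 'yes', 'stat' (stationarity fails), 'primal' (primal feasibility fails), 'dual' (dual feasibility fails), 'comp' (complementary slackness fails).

Gradient of f: grad f(x) = Q x + c = (0, 9)
Constraint values g_i(x) = a_i^T x - b_i:
  g_1((-2, -3)) = 0
  g_2((-2, -3)) = -2
Stationarity residual: grad f(x) + sum_i lambda_i a_i = (0, 0)
  -> stationarity OK
Primal feasibility (all g_i <= 0): OK
Dual feasibility (all lambda_i >= 0): OK
Complementary slackness (lambda_i * g_i(x) = 0 for all i): OK

Verdict: yes, KKT holds.

yes


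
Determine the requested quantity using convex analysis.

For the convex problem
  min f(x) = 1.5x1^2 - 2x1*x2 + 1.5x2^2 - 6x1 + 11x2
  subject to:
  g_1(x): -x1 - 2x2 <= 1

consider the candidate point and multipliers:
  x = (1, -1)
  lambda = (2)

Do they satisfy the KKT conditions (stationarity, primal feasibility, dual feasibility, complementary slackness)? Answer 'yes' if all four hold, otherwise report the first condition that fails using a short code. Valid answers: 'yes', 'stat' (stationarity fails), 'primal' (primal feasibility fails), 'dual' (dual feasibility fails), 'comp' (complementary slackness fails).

Gradient of f: grad f(x) = Q x + c = (-1, 6)
Constraint values g_i(x) = a_i^T x - b_i:
  g_1((1, -1)) = 0
Stationarity residual: grad f(x) + sum_i lambda_i a_i = (-3, 2)
  -> stationarity FAILS
Primal feasibility (all g_i <= 0): OK
Dual feasibility (all lambda_i >= 0): OK
Complementary slackness (lambda_i * g_i(x) = 0 for all i): OK

Verdict: the first failing condition is stationarity -> stat.

stat


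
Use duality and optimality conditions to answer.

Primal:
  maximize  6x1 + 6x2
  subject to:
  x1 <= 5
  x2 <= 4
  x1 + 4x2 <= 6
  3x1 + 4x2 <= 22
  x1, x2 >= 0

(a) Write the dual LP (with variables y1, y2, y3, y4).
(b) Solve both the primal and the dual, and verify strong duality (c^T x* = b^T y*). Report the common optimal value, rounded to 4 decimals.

The standard primal-dual pair for 'max c^T x s.t. A x <= b, x >= 0' is:
  Dual:  min b^T y  s.t.  A^T y >= c,  y >= 0.

So the dual LP is:
  minimize  5y1 + 4y2 + 6y3 + 22y4
  subject to:
    y1 + y3 + 3y4 >= 6
    y2 + 4y3 + 4y4 >= 6
    y1, y2, y3, y4 >= 0

Solving the primal: x* = (5, 0.25).
  primal value c^T x* = 31.5.
Solving the dual: y* = (4.5, 0, 1.5, 0).
  dual value b^T y* = 31.5.
Strong duality: c^T x* = b^T y*. Confirmed.

31.5


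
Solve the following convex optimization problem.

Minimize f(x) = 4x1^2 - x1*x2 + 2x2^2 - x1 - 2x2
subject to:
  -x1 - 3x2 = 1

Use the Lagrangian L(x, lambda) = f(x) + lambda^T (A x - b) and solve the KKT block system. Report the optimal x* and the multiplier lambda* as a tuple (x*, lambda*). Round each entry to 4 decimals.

Form the Lagrangian:
  L(x, lambda) = (1/2) x^T Q x + c^T x + lambda^T (A x - b)
Stationarity (grad_x L = 0): Q x + c + A^T lambda = 0.
Primal feasibility: A x = b.

This gives the KKT block system:
  [ Q   A^T ] [ x     ]   [-c ]
  [ A    0  ] [ lambda ] = [ b ]

Solving the linear system:
  x*      = (-0.0488, -0.3171)
  lambda* = (-1.0732)
  f(x*)   = 0.878

x* = (-0.0488, -0.3171), lambda* = (-1.0732)


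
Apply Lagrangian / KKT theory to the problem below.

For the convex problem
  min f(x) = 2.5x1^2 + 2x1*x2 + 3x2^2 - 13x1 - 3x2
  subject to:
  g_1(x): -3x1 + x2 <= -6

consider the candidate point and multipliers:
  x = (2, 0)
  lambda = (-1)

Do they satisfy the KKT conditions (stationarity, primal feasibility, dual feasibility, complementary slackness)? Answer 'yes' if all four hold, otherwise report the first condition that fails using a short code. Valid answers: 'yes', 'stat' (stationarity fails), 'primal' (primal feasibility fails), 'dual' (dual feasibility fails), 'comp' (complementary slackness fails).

Gradient of f: grad f(x) = Q x + c = (-3, 1)
Constraint values g_i(x) = a_i^T x - b_i:
  g_1((2, 0)) = 0
Stationarity residual: grad f(x) + sum_i lambda_i a_i = (0, 0)
  -> stationarity OK
Primal feasibility (all g_i <= 0): OK
Dual feasibility (all lambda_i >= 0): FAILS
Complementary slackness (lambda_i * g_i(x) = 0 for all i): OK

Verdict: the first failing condition is dual_feasibility -> dual.

dual


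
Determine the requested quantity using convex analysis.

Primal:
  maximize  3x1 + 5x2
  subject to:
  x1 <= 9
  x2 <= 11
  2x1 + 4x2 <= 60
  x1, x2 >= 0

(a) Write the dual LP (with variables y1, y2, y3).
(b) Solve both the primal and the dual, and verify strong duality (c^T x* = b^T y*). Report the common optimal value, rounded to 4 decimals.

The standard primal-dual pair for 'max c^T x s.t. A x <= b, x >= 0' is:
  Dual:  min b^T y  s.t.  A^T y >= c,  y >= 0.

So the dual LP is:
  minimize  9y1 + 11y2 + 60y3
  subject to:
    y1 + 2y3 >= 3
    y2 + 4y3 >= 5
    y1, y2, y3 >= 0

Solving the primal: x* = (9, 10.5).
  primal value c^T x* = 79.5.
Solving the dual: y* = (0.5, 0, 1.25).
  dual value b^T y* = 79.5.
Strong duality: c^T x* = b^T y*. Confirmed.

79.5


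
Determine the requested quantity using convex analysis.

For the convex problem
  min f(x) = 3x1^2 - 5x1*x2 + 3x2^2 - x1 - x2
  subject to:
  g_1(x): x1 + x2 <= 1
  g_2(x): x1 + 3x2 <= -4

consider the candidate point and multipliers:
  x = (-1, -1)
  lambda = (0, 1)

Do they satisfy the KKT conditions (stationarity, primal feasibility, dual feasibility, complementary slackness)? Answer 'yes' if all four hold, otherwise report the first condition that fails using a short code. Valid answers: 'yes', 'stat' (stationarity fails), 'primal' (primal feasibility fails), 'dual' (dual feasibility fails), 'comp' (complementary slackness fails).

Gradient of f: grad f(x) = Q x + c = (-2, -2)
Constraint values g_i(x) = a_i^T x - b_i:
  g_1((-1, -1)) = -3
  g_2((-1, -1)) = 0
Stationarity residual: grad f(x) + sum_i lambda_i a_i = (-1, 1)
  -> stationarity FAILS
Primal feasibility (all g_i <= 0): OK
Dual feasibility (all lambda_i >= 0): OK
Complementary slackness (lambda_i * g_i(x) = 0 for all i): OK

Verdict: the first failing condition is stationarity -> stat.

stat


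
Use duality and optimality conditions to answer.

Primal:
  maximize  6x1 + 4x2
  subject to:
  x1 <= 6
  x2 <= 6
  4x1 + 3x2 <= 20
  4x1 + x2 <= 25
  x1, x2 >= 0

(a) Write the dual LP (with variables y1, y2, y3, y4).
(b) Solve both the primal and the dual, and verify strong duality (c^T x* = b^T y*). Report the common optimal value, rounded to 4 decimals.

The standard primal-dual pair for 'max c^T x s.t. A x <= b, x >= 0' is:
  Dual:  min b^T y  s.t.  A^T y >= c,  y >= 0.

So the dual LP is:
  minimize  6y1 + 6y2 + 20y3 + 25y4
  subject to:
    y1 + 4y3 + 4y4 >= 6
    y2 + 3y3 + y4 >= 4
    y1, y2, y3, y4 >= 0

Solving the primal: x* = (5, 0).
  primal value c^T x* = 30.
Solving the dual: y* = (0, 0, 1.5, 0).
  dual value b^T y* = 30.
Strong duality: c^T x* = b^T y*. Confirmed.

30


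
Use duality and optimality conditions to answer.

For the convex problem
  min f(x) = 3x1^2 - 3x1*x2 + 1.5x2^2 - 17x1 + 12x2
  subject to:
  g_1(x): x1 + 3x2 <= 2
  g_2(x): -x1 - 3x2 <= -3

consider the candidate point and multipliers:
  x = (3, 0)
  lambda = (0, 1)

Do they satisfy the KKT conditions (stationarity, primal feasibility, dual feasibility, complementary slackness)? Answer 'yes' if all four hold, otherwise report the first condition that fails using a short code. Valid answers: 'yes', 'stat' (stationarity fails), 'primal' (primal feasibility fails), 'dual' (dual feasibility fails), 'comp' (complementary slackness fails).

Gradient of f: grad f(x) = Q x + c = (1, 3)
Constraint values g_i(x) = a_i^T x - b_i:
  g_1((3, 0)) = 1
  g_2((3, 0)) = 0
Stationarity residual: grad f(x) + sum_i lambda_i a_i = (0, 0)
  -> stationarity OK
Primal feasibility (all g_i <= 0): FAILS
Dual feasibility (all lambda_i >= 0): OK
Complementary slackness (lambda_i * g_i(x) = 0 for all i): OK

Verdict: the first failing condition is primal_feasibility -> primal.

primal
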